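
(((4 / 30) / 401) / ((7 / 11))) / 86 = 0.00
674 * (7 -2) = 3370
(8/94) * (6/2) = 12/47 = 0.26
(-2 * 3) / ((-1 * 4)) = 3 / 2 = 1.50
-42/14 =-3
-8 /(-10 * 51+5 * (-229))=8 /1655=0.00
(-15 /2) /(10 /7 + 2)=-35 /16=-2.19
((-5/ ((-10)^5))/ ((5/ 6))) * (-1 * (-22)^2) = -363/ 12500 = -0.03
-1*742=-742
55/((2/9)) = 495/2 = 247.50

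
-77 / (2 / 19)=-1463 / 2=-731.50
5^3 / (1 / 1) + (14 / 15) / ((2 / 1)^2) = 3757 / 30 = 125.23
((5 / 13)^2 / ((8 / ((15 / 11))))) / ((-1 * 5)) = -75 / 14872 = -0.01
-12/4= -3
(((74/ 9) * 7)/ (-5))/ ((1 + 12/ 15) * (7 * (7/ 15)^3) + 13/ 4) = -259000/ 101937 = -2.54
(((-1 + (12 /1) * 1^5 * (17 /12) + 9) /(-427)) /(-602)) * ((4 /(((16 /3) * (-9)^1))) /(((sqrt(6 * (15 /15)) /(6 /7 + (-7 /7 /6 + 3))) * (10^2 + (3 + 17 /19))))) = -73625 * sqrt(6) /1534451978304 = -0.00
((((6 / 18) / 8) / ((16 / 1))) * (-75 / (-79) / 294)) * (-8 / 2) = -25 / 743232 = -0.00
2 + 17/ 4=25/ 4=6.25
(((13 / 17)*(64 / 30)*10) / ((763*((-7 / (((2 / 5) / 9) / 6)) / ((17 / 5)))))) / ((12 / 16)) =-3328 / 32446575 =-0.00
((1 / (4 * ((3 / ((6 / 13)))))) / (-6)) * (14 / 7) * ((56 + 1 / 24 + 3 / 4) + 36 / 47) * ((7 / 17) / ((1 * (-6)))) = 454475 / 8974368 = 0.05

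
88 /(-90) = -44 /45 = -0.98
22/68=11/34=0.32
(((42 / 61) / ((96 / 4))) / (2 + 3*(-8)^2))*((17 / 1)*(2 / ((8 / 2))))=119 / 94672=0.00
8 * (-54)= -432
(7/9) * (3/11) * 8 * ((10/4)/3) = 140/99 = 1.41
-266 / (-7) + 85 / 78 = 3049 / 78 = 39.09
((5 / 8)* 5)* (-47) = -1175 / 8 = -146.88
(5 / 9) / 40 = 0.01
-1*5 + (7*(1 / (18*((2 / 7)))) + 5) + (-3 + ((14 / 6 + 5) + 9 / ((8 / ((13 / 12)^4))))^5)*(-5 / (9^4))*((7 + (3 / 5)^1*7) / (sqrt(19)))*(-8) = 49 / 36 + 823573810834876061548492471*sqrt(19) / 4143868578503226443169792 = 867.67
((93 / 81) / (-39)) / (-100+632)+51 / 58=14284099 / 16245684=0.88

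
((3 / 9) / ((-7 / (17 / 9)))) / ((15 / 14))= -34 / 405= -0.08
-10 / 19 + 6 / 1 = 104 / 19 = 5.47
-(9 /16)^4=-6561 /65536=-0.10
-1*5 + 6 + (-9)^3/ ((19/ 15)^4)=-36775304/ 130321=-282.19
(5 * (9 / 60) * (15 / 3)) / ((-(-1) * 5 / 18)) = 27 / 2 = 13.50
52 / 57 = 0.91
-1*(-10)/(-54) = -5/27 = -0.19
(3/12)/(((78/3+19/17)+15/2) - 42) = -17/502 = -0.03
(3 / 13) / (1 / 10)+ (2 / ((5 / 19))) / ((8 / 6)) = 1041 / 130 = 8.01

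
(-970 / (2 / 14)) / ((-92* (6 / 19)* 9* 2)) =64505 / 4968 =12.98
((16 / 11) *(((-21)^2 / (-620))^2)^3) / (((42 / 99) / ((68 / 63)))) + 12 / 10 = 2980682764288251 / 1775007362000000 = 1.68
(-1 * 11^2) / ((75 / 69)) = -2783 / 25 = -111.32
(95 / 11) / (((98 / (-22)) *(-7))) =95 / 343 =0.28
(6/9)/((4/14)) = 7/3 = 2.33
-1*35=-35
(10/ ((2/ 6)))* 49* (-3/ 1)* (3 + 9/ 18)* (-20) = 308700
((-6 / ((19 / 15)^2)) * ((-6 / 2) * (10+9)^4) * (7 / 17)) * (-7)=-71640450 / 17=-4214144.12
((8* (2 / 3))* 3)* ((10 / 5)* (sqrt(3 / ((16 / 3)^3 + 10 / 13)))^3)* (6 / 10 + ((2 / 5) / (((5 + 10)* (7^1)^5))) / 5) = 95568013944* sqrt(695734) / 1504319108670875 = 0.05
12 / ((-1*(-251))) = 12 / 251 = 0.05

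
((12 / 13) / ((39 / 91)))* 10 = 21.54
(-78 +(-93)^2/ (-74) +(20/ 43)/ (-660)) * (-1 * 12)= 40926946/ 17501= 2338.55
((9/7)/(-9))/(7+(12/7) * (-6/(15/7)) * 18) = 5/2779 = 0.00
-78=-78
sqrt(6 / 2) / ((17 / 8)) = 8 * sqrt(3) / 17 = 0.82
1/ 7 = 0.14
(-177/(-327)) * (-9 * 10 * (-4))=21240/109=194.86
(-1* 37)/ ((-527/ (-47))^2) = -81733/ 277729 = -0.29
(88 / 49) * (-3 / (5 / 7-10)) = 264 / 455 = 0.58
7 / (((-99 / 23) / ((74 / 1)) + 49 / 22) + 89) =65527 / 853434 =0.08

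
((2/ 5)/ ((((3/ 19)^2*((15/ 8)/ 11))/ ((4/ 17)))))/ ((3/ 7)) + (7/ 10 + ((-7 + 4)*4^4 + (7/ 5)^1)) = -49174199/ 68850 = -714.22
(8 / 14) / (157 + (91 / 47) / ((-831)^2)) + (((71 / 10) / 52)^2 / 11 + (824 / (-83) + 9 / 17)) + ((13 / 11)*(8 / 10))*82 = 12288864330837104429 / 180362355919345600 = 68.13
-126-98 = -224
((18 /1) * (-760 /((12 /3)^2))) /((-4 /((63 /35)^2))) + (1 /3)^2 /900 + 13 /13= 1404439 /2025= 693.55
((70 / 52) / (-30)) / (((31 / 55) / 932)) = -89705 / 1209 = -74.20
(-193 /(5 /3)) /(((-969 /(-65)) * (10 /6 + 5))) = -7527 /6460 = -1.17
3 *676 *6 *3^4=985608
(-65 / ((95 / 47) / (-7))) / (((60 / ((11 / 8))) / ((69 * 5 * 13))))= 14067053 / 608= 23136.60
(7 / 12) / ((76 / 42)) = 49 / 152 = 0.32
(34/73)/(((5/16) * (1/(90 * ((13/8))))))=15912/73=217.97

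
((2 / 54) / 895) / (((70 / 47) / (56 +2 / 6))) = 7943 / 5074650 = 0.00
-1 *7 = -7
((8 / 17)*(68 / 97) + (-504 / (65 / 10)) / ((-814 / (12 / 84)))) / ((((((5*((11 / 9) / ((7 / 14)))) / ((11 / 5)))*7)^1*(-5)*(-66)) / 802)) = 106042044 / 4939809875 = 0.02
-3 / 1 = -3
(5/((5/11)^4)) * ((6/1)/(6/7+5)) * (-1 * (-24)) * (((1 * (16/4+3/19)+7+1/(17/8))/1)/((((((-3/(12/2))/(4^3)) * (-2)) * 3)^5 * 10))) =1102206496415940608/74491875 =14796331766.60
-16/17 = -0.94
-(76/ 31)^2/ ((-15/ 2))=11552/ 14415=0.80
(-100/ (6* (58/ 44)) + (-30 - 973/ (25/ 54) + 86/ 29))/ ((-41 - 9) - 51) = 4657454/ 219675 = 21.20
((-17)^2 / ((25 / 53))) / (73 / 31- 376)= -474827 / 289575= -1.64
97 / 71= 1.37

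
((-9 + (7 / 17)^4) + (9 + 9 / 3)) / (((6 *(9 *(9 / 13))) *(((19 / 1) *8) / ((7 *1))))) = 5754931 / 1542465828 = 0.00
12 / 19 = 0.63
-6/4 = -3/2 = -1.50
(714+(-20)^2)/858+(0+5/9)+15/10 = 8633/2574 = 3.35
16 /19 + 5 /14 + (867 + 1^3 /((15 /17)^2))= 52038599 /59850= 869.48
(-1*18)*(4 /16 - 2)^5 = 151263 /512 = 295.44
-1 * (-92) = 92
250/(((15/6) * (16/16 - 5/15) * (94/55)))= 4125/47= 87.77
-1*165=-165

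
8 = 8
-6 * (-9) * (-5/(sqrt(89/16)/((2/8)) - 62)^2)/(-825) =18/(55 * (62 - sqrt(89))^2) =0.00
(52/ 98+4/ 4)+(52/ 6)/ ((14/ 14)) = 1499/ 147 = 10.20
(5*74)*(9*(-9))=-29970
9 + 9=18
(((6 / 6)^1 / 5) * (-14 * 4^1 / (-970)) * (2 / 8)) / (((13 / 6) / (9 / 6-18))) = -693 / 31525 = -0.02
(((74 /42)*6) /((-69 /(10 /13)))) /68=-185 /106743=-0.00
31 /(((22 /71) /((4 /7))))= 4402 /77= 57.17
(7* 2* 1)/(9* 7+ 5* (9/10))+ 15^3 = 455653/135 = 3375.21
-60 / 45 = -4 / 3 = -1.33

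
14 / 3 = 4.67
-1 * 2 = -2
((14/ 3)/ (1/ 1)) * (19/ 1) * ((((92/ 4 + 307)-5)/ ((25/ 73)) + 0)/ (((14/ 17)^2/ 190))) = 495041105/ 21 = 23573385.95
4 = 4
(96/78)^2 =1.51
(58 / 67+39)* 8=21368 / 67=318.93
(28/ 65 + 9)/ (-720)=-613/ 46800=-0.01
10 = 10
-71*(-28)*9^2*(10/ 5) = 322056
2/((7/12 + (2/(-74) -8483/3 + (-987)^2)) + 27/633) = 187368/90999197585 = 0.00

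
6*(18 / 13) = 108 / 13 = 8.31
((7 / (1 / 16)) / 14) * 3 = 24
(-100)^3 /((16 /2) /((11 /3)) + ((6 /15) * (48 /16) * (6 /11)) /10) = -444983.82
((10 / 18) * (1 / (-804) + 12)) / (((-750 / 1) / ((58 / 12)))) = -279763 / 6512400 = -0.04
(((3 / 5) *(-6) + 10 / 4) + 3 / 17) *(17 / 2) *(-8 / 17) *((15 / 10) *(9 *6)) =25434 / 85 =299.22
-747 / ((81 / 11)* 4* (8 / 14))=-6391 / 144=-44.38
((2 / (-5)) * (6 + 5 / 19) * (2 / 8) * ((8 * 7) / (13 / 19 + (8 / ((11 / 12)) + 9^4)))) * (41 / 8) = -0.03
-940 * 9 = -8460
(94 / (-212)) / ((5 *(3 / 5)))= -47 / 318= -0.15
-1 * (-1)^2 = -1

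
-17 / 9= -1.89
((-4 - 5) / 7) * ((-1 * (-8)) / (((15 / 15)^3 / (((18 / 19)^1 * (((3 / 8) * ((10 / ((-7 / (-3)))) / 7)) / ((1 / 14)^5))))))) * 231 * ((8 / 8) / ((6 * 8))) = -110020680 / 19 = -5790562.11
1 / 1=1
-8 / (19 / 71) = -568 / 19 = -29.89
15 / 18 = 5 / 6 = 0.83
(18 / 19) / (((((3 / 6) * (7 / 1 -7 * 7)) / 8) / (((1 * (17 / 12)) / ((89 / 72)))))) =-4896 / 11837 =-0.41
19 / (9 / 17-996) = -323 / 16923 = -0.02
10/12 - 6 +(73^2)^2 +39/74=3152204236/111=28398236.36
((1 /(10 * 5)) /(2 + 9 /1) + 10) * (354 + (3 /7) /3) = 13636979 /3850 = 3542.07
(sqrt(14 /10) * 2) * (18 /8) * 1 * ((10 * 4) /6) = 6 * sqrt(35) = 35.50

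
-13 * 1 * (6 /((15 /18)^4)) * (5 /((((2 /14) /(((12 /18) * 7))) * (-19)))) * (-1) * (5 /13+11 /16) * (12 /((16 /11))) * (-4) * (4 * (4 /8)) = 233662968 /2375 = 98384.41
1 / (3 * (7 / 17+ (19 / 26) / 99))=14586 / 18341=0.80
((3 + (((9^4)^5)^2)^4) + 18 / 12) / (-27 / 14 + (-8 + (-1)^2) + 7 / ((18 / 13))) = -60141195300224318425296291451226715271444331482944052745110786626367270346945117865855013288914287658335139302349457389287008375926411011448211448800551093 / 488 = -123240154303738357428885800000000000000000000000000000000000000000000000000000000000000000000000000000000000000000000000000000000000000000000000000000000.00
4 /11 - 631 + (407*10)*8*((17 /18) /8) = 318112 /99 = 3213.25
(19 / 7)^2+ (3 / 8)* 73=13619 / 392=34.74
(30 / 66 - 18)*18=-3474 / 11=-315.82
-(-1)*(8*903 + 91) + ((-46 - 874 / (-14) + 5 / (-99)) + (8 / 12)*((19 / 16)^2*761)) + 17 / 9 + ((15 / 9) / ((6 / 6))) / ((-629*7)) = 64153563701 / 7970688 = 8048.69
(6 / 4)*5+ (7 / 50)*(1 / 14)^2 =10501 / 1400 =7.50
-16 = -16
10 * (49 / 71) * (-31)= -15190 / 71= -213.94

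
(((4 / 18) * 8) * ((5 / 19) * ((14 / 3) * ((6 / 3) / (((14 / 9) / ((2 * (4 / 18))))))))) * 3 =640 / 171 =3.74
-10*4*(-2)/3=80/3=26.67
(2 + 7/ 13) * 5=165/ 13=12.69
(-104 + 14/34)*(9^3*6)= -7702614/17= -453094.94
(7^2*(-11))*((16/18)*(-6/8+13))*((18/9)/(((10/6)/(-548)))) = 57892912/15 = 3859527.47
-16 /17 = -0.94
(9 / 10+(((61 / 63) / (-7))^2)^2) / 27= 340544192659 / 10212172027470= 0.03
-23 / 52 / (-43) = 23 / 2236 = 0.01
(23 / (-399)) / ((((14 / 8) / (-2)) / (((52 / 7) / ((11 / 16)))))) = 153088 / 215061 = 0.71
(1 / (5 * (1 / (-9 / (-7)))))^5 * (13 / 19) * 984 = 755354808 / 997915625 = 0.76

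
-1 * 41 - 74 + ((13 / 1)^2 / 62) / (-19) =-135639 / 1178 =-115.14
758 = 758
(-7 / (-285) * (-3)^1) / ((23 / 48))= -336 / 2185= -0.15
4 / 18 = 2 / 9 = 0.22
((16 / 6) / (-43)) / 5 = -8 / 645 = -0.01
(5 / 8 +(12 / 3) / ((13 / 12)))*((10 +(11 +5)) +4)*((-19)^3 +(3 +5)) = -3549345 / 4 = -887336.25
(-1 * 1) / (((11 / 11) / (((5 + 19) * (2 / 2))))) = -24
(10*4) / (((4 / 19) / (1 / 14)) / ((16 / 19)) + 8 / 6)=240 / 29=8.28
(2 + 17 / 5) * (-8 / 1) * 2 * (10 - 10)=0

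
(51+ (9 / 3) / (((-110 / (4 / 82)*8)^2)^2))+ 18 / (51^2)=1561252256290664960867 / 30608635918051840000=51.01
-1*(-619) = 619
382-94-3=285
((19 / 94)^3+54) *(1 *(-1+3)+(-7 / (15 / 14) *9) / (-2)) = 1408553603 / 830584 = 1695.86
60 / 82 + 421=17291 / 41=421.73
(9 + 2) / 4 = 11 / 4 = 2.75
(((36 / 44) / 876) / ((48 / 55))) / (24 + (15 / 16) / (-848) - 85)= -1060 / 60419399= -0.00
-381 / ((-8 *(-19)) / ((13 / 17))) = -4953 / 2584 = -1.92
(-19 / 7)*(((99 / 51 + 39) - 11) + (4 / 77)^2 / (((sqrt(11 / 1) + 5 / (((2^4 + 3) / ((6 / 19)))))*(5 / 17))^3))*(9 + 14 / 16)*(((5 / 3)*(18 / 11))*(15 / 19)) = -22532566360605998609383436331 / 13040254922046263793361172 - 340823443673585841617412*sqrt(11) / 6711895915759106364230015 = -1728.09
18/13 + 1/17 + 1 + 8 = 2308/221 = 10.44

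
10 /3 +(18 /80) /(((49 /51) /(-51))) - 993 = -5889467 /5880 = -1001.61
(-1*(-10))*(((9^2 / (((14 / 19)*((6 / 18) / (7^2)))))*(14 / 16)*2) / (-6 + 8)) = 141395.62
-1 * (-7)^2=-49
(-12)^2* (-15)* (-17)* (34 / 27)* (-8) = -369920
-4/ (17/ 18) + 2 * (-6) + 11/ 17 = -265/ 17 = -15.59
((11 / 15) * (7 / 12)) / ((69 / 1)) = 77 / 12420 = 0.01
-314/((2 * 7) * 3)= -157/21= -7.48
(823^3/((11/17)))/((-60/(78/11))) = -123194630507/1210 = -101813744.22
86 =86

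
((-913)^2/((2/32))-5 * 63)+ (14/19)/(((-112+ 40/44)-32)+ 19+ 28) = 38263247619/2869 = 13336788.99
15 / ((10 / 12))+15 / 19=357 / 19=18.79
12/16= 3/4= 0.75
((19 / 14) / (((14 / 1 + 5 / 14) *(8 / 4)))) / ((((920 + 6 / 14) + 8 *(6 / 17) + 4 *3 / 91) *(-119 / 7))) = -1729 / 574246950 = -0.00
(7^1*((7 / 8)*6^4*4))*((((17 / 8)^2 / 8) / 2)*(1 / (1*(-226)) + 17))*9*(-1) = -39652060329 / 28928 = -1370715.58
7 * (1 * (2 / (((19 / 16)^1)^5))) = 14680064 / 2476099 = 5.93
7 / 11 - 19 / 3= -188 / 33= -5.70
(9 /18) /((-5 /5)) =-1 /2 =-0.50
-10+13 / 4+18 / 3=-3 / 4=-0.75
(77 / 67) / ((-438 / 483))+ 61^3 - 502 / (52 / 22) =28837096583 / 127166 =226767.35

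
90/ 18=5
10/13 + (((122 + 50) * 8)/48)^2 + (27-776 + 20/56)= 121055/1638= 73.90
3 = 3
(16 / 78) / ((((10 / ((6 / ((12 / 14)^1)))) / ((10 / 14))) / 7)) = 28 / 39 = 0.72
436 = 436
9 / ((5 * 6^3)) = 1 / 120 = 0.01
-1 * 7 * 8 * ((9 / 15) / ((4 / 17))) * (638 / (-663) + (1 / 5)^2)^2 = -3271693166 / 26934375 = -121.47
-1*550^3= -166375000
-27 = -27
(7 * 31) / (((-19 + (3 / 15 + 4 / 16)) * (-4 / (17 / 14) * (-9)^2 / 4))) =5270 / 30051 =0.18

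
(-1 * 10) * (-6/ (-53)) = -60/ 53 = -1.13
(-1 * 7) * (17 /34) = -7 /2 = -3.50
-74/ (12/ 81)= -999/ 2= -499.50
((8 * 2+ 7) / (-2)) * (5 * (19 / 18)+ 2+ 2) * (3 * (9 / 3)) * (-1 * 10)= 19205 / 2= 9602.50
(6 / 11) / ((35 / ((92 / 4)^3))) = 73002 / 385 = 189.62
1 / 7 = 0.14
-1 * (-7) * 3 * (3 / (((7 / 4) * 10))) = 18 / 5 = 3.60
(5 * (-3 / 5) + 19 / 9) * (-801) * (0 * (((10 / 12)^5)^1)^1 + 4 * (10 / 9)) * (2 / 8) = 7120 / 9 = 791.11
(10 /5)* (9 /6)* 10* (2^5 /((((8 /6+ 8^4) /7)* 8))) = 90 /439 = 0.21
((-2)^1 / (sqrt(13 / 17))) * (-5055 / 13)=10110 * sqrt(221) / 169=889.33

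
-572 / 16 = -35.75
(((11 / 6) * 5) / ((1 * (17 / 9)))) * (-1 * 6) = -495 / 17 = -29.12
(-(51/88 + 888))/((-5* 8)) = 15639/704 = 22.21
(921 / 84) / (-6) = -307 / 168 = -1.83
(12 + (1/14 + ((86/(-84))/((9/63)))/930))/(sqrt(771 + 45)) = 0.42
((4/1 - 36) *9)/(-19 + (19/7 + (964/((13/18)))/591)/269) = 694420272/45767875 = 15.17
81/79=1.03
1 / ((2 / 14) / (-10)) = -70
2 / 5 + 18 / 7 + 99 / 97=13553 / 3395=3.99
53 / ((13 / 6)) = 318 / 13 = 24.46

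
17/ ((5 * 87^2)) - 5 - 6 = -416278/ 37845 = -11.00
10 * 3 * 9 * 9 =2430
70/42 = 5/3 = 1.67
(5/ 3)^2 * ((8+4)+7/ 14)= 625/ 18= 34.72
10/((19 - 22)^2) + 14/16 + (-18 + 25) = 647/72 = 8.99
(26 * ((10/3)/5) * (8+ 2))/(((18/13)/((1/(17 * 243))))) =3380/111537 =0.03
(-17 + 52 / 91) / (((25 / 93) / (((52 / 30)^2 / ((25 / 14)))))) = -963976 / 9375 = -102.82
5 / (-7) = -5 / 7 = -0.71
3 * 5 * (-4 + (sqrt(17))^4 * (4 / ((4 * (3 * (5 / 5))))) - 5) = 1310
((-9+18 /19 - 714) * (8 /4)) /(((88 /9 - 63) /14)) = 3457188 /9101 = 379.87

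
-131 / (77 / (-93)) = 12183 / 77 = 158.22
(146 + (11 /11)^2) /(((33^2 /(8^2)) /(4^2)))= 50176 /363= 138.23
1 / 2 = 0.50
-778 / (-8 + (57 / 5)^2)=-19450 / 3049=-6.38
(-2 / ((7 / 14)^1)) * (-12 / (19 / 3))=144 / 19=7.58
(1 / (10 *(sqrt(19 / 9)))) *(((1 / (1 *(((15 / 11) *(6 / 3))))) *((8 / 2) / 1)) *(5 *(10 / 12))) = 11 *sqrt(19) / 114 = 0.42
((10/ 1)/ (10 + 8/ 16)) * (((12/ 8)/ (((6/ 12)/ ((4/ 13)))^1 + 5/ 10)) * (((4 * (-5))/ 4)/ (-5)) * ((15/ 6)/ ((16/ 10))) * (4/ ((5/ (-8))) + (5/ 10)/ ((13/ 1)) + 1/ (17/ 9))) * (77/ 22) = -322225/ 15028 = -21.44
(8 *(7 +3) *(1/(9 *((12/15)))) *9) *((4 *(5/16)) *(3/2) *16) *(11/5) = 6600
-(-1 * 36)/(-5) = -7.20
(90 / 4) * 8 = 180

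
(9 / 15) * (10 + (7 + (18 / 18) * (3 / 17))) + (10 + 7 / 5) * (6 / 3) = 2814 / 85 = 33.11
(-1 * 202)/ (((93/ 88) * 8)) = -2222/ 93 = -23.89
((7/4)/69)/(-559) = -7/154284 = -0.00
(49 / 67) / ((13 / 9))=441 / 871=0.51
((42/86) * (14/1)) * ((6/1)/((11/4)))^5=2341011456/6925193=338.04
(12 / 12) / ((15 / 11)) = 11 / 15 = 0.73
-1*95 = -95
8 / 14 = 4 / 7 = 0.57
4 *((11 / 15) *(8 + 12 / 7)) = 2992 / 105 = 28.50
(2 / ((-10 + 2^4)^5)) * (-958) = -479 / 1944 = -0.25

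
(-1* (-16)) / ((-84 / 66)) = -88 / 7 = -12.57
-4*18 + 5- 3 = -70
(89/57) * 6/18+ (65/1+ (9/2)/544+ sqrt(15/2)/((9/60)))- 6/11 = 10 * sqrt(30)/3+ 132990113/2046528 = 83.24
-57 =-57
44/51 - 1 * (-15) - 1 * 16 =-7/51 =-0.14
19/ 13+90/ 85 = 557/ 221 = 2.52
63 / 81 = 7 / 9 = 0.78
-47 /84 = -0.56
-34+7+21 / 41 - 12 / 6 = -28.49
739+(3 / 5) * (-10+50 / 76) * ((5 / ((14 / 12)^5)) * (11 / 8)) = 230293597 / 319333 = 721.17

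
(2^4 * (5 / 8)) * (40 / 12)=100 / 3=33.33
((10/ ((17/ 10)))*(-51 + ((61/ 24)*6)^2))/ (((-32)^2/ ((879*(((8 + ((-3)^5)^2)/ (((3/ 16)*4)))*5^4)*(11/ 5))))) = 99261073474.66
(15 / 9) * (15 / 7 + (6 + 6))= 165 / 7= 23.57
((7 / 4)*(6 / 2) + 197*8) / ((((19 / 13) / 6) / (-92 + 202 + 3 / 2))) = 55008525 / 76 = 723796.38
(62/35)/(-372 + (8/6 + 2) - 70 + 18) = -0.00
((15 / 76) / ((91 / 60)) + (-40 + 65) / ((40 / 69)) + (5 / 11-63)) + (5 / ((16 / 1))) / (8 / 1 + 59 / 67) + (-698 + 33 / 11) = -527851685 / 739024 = -714.26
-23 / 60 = -0.38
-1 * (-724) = 724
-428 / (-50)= 214 / 25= 8.56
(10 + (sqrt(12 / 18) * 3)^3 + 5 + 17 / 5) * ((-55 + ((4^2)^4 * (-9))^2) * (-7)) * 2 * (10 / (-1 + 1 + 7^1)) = -128024385138928- 41747082110520 * sqrt(6) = -230283434559773.85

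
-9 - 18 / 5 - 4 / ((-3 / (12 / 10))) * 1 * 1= -11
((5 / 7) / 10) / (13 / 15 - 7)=-15 / 1288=-0.01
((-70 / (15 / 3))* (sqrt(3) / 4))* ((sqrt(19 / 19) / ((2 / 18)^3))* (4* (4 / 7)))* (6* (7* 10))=-2449440* sqrt(3)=-4242554.53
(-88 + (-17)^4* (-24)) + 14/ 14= -2004591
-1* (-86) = 86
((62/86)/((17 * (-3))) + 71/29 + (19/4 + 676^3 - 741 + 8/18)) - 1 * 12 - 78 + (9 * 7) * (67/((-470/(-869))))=55403300824816153/179343540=308922756.99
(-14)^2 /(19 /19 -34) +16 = 332 /33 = 10.06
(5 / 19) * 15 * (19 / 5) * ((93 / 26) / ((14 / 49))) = 9765 / 52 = 187.79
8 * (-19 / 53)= -152 / 53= -2.87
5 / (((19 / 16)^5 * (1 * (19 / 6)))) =31457280 / 47045881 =0.67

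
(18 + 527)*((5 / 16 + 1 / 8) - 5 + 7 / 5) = -27577 / 16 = -1723.56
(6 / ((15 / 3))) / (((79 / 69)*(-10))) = -207 / 1975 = -0.10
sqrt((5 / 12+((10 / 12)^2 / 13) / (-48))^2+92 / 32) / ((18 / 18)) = sqrt(1537957201) / 22464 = 1.75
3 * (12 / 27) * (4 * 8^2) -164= 532 / 3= 177.33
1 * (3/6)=1/2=0.50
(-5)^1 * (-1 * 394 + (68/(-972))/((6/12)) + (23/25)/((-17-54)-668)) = 1769467189/897885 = 1970.71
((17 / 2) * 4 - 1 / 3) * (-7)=-235.67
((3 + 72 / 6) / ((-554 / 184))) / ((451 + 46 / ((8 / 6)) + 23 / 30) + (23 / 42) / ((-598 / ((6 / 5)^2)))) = -9418500 / 919296797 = -0.01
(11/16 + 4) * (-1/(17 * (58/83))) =-6225/15776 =-0.39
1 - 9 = -8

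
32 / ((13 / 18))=576 / 13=44.31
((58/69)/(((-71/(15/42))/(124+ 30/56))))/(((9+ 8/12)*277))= -17435/88658836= -0.00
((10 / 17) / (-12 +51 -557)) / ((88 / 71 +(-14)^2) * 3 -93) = -355 / 155905827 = -0.00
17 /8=2.12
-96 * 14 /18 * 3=-224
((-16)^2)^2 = 65536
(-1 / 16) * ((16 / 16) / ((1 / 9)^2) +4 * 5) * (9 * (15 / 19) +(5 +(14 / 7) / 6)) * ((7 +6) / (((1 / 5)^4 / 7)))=-4072761875 / 912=-4465747.67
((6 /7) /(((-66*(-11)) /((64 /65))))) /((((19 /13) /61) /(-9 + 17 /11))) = -320128 /885115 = -0.36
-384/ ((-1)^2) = -384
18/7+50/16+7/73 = 23679/4088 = 5.79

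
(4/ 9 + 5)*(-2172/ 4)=-8869/ 3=-2956.33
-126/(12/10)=-105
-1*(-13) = 13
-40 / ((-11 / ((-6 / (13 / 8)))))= -13.43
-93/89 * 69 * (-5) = 32085/89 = 360.51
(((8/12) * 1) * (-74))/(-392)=37/294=0.13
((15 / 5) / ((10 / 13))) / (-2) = -39 / 20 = -1.95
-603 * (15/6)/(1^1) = -1507.50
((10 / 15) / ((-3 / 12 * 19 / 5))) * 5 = -200 / 57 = -3.51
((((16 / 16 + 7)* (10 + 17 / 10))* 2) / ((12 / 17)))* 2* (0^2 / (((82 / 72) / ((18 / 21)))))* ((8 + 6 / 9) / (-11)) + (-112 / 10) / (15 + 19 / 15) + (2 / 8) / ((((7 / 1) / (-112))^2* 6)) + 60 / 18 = 812 / 61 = 13.31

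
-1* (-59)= 59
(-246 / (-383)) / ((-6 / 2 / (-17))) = 1394 / 383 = 3.64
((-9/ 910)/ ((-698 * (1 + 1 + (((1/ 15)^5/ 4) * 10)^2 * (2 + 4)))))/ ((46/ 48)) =166075312500/ 22464976767917957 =0.00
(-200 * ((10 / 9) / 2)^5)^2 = 390625000000 / 3486784401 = 112.03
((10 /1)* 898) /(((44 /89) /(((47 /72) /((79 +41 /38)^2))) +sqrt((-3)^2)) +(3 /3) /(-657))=4454580145590 /2410640846083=1.85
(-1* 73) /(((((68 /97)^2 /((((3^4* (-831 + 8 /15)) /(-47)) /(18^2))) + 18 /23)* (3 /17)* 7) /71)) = -4693.97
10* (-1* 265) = -2650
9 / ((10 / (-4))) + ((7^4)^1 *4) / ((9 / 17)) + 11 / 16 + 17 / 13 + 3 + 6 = 169867939 / 9360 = 18148.28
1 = 1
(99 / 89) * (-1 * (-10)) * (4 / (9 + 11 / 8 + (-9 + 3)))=6336 / 623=10.17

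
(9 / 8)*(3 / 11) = 27 / 88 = 0.31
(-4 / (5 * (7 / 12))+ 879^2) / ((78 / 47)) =423664063 / 910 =465564.90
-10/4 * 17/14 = -85/28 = -3.04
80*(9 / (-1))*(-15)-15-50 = 10735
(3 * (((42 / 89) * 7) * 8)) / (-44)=-1764 / 979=-1.80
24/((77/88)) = 192/7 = 27.43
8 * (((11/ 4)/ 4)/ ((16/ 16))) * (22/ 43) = 121/ 43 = 2.81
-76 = -76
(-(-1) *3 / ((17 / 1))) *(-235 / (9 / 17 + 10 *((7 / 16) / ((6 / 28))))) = -8460 / 4273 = -1.98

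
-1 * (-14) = 14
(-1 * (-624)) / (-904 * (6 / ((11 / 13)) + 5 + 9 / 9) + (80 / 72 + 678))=-3861 / 69022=-0.06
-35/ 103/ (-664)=35/ 68392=0.00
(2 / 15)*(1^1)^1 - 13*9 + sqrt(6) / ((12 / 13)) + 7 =-1648 / 15 + 13*sqrt(6) / 12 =-107.21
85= 85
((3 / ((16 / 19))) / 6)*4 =19 / 8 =2.38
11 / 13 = 0.85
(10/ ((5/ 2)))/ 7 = 4/ 7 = 0.57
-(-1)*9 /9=1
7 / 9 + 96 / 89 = 1487 / 801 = 1.86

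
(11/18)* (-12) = -22/3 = -7.33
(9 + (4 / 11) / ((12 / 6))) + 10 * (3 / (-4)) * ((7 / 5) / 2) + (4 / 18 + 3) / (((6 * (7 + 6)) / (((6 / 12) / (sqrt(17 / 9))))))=29 * sqrt(17) / 7956 + 173 / 44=3.95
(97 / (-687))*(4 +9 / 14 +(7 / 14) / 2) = -0.69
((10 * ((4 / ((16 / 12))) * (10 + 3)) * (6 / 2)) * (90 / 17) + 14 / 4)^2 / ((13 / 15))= 666037454415 / 15028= 44319766.73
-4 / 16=-1 / 4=-0.25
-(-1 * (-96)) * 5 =-480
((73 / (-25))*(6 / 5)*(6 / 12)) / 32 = -219 / 4000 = -0.05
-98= -98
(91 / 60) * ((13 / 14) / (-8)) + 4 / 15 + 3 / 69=987 / 7360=0.13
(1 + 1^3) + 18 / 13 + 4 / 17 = 3.62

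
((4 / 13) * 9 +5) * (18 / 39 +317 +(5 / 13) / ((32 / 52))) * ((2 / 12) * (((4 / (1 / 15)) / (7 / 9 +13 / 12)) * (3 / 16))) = 451059435 / 181168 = 2489.73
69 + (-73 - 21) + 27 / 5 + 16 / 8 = -88 / 5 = -17.60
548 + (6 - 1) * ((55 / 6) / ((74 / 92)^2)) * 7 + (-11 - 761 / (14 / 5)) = 43762391 / 57498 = 761.11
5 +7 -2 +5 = 15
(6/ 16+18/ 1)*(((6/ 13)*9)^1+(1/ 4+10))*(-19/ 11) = -2091957/ 4576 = -457.16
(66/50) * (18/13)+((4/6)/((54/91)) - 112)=-2870711/26325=-109.05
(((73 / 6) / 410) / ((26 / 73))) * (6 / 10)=5329 / 106600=0.05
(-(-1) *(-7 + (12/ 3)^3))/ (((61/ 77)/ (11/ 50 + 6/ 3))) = 487179/ 3050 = 159.73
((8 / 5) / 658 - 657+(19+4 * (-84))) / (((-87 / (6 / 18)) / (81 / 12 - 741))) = -2740.07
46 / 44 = 1.05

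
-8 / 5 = -1.60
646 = 646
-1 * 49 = -49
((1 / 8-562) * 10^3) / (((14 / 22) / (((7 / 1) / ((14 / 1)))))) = -6180625 / 14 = -441473.21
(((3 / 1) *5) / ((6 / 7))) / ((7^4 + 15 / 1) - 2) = 0.01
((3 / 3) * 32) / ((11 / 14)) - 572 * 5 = -31012 / 11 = -2819.27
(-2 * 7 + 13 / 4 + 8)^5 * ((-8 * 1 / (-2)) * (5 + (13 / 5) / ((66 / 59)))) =-4607.72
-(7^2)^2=-2401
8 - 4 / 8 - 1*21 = -27 / 2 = -13.50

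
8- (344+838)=-1174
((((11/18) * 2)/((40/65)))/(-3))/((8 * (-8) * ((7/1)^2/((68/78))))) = 187/1016064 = 0.00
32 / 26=16 / 13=1.23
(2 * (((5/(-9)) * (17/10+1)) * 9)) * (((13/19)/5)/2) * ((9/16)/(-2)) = 3159/6080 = 0.52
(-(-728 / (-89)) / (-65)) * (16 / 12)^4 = 14336 / 36045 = 0.40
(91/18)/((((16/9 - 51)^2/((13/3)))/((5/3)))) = 0.02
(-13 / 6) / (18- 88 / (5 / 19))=65 / 9492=0.01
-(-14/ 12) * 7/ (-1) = -8.17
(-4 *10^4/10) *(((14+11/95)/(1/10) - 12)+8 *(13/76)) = -9920000/19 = -522105.26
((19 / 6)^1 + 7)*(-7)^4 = 146461 / 6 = 24410.17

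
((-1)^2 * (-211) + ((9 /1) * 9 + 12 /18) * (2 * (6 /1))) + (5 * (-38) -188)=391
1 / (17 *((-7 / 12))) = -12 / 119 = -0.10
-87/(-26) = 87/26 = 3.35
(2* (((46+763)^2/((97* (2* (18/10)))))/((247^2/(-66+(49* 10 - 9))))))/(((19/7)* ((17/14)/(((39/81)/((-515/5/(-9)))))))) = 133088711350/408908181123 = 0.33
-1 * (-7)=7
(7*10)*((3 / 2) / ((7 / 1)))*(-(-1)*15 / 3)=75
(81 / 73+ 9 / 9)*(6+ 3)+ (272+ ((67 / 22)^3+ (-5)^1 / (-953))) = 236481797315 / 740770712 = 319.24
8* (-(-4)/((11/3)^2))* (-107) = -30816/121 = -254.68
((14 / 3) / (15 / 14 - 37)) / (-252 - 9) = 196 / 393849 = 0.00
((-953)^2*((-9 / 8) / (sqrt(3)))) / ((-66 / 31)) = 28154479*sqrt(3) / 176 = 277073.80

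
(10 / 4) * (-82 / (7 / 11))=-2255 / 7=-322.14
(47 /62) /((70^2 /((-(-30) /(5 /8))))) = 282 /37975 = 0.01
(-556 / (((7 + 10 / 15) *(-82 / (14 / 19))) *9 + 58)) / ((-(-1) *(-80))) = -973 / 1066900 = -0.00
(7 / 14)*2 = 1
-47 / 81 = -0.58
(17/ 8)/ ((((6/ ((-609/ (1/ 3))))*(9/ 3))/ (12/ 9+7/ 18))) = -106981/ 288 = -371.46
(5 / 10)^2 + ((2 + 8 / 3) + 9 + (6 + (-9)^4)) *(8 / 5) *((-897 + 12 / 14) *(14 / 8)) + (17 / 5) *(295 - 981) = -330290819 / 20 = -16514540.95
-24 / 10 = -12 / 5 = -2.40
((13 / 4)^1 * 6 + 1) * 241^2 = 2381321 / 2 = 1190660.50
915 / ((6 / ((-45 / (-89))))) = 77.11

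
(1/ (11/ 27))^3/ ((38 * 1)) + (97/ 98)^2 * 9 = 2236015575/ 242875556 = 9.21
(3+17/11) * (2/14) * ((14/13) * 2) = 200/143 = 1.40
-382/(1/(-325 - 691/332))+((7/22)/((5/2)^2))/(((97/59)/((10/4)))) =110652668693/885610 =124945.14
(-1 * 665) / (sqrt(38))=-35 * sqrt(38) / 2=-107.88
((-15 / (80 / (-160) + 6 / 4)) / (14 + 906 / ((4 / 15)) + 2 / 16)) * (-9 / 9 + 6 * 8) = -5640 / 27293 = -0.21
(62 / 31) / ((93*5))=2 / 465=0.00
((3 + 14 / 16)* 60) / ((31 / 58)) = 435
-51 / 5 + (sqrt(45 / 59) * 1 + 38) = 3 * sqrt(295) / 59 + 139 / 5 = 28.67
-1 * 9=-9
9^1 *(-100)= -900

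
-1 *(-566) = 566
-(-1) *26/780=1/30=0.03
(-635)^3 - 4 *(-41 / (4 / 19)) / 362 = -92689329971 / 362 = -256047872.85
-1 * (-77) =77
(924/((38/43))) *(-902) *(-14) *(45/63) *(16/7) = 409580160/19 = 21556850.53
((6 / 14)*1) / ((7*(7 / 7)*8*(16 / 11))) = 33 / 6272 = 0.01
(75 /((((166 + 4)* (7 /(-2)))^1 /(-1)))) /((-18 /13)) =-65 /714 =-0.09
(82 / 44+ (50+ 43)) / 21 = 2087 / 462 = 4.52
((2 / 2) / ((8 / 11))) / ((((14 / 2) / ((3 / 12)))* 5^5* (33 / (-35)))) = -1 / 60000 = -0.00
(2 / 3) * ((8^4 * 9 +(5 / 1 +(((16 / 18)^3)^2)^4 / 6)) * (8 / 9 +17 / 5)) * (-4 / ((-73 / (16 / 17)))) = 43591341076563652421706745758080 / 8018202624530301563974911081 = 5436.55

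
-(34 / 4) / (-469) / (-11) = -17 / 10318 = -0.00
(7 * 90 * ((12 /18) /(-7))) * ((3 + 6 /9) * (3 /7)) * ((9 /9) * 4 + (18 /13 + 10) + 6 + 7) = -243540 /91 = -2676.26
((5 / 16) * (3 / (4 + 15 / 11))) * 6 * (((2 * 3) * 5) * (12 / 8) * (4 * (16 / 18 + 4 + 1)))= 1111.65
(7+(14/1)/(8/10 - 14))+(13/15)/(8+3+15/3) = 15823/2640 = 5.99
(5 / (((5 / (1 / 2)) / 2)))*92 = 92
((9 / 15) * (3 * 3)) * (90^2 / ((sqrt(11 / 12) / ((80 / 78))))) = 1166400 * sqrt(33) / 143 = 46856.35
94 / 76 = 47 / 38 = 1.24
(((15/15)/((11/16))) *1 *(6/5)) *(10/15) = 64/55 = 1.16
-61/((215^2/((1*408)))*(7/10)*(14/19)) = -472872/453005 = -1.04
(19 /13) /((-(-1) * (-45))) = -0.03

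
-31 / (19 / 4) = -124 / 19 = -6.53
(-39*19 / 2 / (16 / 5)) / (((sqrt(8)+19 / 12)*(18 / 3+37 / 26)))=2745405 / 610652 - 866970*sqrt(2) / 152663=-3.54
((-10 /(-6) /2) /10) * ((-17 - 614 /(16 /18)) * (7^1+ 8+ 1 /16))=-682271 /768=-888.37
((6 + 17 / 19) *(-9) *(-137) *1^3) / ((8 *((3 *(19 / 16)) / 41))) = 4414962 / 361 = 12229.81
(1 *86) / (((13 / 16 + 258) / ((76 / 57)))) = 5504 / 12423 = 0.44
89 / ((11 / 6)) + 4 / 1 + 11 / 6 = 3589 / 66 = 54.38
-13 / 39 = -1 / 3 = -0.33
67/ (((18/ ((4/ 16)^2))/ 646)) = 21641/ 144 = 150.28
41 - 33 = 8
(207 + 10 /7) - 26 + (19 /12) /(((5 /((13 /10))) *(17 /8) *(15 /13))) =24445102 /133875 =182.60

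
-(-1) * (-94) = -94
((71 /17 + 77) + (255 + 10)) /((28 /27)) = 158895 /476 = 333.81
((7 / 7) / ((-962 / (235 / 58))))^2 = 55225 / 3113193616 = 0.00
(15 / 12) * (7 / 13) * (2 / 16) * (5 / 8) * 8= 175 / 416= 0.42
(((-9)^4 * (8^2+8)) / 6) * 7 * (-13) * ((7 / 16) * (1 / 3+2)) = -29255499 / 4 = -7313874.75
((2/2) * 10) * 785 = 7850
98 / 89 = 1.10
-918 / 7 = -131.14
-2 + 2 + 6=6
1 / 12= 0.08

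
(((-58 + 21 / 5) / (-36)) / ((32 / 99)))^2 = 8755681 / 409600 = 21.38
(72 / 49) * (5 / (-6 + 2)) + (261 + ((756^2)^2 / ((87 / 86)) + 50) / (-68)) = -229419558286535 / 48314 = -4748510955.14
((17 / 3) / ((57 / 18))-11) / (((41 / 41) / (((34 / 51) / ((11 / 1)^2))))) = -350 / 6897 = -0.05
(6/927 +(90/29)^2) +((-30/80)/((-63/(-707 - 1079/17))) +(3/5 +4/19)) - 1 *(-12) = 209904298223/11751276180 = 17.86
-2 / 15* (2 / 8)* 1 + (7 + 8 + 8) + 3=25.97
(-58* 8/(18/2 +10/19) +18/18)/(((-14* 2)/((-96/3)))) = -69080/1267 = -54.52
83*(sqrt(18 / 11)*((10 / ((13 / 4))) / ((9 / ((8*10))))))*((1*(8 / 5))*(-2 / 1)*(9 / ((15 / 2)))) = -339968*sqrt(22) / 143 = -11150.99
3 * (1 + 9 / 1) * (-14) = -420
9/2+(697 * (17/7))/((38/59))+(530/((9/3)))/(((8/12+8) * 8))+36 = 36948173/13832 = 2671.21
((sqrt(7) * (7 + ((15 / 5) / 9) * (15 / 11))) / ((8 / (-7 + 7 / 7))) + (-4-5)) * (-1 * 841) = 7569 + 103443 * sqrt(7) / 22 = 20009.20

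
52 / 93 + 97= 9073 / 93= 97.56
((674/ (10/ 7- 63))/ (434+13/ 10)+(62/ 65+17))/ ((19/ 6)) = 4372784362/ 772345535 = 5.66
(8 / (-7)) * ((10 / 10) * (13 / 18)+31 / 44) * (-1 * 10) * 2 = 22600 / 693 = 32.61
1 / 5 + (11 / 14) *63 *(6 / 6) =49.70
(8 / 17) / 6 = 4 / 51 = 0.08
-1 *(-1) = 1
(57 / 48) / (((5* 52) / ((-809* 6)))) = -46113 / 2080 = -22.17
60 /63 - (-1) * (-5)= -85 /21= -4.05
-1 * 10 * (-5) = 50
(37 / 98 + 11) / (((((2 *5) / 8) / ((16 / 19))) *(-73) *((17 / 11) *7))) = -78496 / 8087597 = -0.01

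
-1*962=-962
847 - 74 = 773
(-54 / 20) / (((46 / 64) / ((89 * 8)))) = -307584 / 115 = -2674.64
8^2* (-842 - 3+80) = -48960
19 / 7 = 2.71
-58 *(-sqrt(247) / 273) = 58 *sqrt(247) / 273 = 3.34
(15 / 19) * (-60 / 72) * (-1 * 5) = 125 / 38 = 3.29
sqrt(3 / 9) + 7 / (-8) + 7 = sqrt(3) / 3 + 49 / 8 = 6.70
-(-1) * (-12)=-12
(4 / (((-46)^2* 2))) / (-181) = -1 / 191498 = -0.00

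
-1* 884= -884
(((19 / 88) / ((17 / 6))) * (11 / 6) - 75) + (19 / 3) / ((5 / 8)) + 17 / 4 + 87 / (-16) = -268931 / 4080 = -65.91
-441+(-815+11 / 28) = -35157 / 28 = -1255.61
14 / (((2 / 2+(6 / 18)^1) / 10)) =105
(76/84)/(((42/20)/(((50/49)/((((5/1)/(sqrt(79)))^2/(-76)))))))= -2281520/21609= -105.58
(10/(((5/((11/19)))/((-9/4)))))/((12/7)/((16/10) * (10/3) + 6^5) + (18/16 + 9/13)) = -5841836/4075481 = -1.43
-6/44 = -3/22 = -0.14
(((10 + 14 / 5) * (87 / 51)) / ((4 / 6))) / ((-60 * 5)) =-232 / 2125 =-0.11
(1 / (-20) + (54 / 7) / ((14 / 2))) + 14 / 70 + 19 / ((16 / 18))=44349 / 1960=22.63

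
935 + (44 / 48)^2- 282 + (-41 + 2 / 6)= 88297 / 144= 613.17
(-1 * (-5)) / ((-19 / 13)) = -65 / 19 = -3.42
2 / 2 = 1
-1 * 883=-883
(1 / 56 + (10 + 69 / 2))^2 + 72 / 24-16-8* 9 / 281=1734747169 / 881216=1968.58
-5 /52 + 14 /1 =723 /52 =13.90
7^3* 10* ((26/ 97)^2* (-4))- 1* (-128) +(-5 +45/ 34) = -275568637/ 319906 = -861.41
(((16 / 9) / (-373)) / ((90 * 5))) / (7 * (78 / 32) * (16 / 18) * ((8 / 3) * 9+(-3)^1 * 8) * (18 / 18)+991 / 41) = -328 / 748527075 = -0.00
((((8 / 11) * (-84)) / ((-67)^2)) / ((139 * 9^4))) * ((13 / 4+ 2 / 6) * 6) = -4816 / 15010870347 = -0.00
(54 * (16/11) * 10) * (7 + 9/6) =73440/11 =6676.36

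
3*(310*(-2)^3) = -7440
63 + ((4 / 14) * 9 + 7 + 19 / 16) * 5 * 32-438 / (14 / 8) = 10739 / 7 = 1534.14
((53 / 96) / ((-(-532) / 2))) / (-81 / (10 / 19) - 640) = -265 / 101365152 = -0.00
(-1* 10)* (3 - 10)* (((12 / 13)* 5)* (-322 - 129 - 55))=-2125200 / 13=-163476.92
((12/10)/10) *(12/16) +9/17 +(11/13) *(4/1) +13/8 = 248803/44200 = 5.63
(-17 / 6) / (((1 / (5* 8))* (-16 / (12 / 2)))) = 85 / 2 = 42.50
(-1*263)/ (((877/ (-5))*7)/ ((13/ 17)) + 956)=17095/ 42223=0.40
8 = 8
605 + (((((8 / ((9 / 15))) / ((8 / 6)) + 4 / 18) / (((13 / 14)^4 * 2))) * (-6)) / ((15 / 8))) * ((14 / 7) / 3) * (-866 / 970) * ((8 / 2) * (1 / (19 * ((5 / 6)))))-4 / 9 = 35996250871703 / 59217663375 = 607.86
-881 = -881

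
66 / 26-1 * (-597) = 7794 / 13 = 599.54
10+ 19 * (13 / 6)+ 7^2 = 601 / 6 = 100.17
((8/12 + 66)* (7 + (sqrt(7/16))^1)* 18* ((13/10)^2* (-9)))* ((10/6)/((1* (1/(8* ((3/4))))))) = -1277640-45630* sqrt(7) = -1398365.63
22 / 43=0.51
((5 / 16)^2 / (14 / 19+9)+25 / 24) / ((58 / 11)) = 328735 / 1648128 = 0.20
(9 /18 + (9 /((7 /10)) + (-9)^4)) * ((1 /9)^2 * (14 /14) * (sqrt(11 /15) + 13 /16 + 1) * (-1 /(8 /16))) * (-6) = 184082 * sqrt(165) /2835 + 2669189 /1512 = 2599.40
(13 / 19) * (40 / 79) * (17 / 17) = 520 / 1501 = 0.35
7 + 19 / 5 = 10.80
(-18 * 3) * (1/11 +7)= -4212/11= -382.91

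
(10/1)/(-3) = -10/3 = -3.33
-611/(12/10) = -509.17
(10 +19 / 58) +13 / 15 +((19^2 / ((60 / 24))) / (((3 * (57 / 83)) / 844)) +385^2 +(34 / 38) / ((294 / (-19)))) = 2652325528 / 12789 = 207391.16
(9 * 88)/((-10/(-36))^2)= 256608/25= 10264.32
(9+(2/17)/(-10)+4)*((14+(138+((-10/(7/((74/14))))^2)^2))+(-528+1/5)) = 91495091768784/2450040425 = 37344.32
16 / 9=1.78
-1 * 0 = 0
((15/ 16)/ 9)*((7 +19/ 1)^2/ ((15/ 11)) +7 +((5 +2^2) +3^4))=8891/ 144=61.74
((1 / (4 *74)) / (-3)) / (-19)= 1 / 16872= 0.00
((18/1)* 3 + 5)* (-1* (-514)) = 30326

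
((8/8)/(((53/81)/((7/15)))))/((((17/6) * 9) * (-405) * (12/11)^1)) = -77/1216350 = -0.00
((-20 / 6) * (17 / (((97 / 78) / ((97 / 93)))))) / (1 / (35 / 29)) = -154700 / 2697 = -57.36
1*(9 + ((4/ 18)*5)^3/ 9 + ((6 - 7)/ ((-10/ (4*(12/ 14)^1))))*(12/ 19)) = 40877369/ 4363065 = 9.37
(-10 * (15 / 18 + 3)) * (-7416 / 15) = 18952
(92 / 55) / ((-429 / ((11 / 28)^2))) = -23 / 38220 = -0.00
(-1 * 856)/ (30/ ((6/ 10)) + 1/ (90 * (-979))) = -75422160/ 4405499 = -17.12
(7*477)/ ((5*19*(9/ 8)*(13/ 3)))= 8904/ 1235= 7.21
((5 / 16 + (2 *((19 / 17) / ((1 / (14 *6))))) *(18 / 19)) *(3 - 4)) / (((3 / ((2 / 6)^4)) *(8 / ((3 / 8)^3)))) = -48469 / 10027008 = -0.00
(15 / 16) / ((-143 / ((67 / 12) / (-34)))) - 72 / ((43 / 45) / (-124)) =125014870085 / 13380224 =9343.26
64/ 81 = 0.79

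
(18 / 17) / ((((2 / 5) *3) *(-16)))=-15 / 272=-0.06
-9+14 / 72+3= -209 / 36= -5.81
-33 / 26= -1.27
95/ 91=1.04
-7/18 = -0.39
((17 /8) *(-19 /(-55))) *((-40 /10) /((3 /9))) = -969 /110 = -8.81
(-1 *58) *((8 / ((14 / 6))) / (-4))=348 / 7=49.71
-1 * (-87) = 87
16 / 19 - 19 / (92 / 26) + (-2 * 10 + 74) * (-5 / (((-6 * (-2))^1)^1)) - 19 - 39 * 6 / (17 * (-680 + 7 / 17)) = -77424928 / 1682887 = -46.01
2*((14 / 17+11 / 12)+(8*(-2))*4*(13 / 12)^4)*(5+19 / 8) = -1755073 / 1377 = -1274.56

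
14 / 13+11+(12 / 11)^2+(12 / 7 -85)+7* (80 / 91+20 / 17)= -10413132 / 187187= -55.63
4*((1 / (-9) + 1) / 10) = 16 / 45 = 0.36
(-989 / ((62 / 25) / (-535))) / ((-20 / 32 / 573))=-195601867.74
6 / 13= 0.46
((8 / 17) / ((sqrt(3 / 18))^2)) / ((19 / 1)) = 48 / 323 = 0.15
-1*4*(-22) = 88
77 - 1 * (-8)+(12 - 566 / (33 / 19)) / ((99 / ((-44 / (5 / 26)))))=810.41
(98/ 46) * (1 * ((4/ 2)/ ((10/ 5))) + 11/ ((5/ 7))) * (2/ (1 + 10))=8036/ 1265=6.35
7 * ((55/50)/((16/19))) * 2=1463/80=18.29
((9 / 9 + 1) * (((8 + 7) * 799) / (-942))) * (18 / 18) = -25.45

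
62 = 62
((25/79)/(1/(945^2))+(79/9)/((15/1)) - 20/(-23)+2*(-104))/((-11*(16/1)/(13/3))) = -225128803601/32378940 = -6952.94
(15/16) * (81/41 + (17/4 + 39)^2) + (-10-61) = 17680559/10496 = 1684.50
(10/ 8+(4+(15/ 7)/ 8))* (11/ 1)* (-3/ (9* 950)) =-1133/ 53200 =-0.02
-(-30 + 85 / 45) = 253 / 9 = 28.11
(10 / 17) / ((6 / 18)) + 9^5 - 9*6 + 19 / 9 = 9026828 / 153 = 58998.88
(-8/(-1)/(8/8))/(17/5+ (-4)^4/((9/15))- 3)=0.02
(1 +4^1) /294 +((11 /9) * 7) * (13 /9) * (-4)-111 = -1273375 /7938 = -160.42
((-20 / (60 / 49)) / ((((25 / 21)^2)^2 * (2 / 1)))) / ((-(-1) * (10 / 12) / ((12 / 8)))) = -28588707 / 3906250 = -7.32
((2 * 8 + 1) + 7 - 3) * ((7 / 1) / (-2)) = -147 / 2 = -73.50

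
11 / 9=1.22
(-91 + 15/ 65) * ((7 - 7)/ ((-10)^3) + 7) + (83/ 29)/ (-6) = -1438319/ 2262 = -635.86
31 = 31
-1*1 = -1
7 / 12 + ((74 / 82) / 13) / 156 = 4045 / 6929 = 0.58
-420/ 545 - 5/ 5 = -193/ 109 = -1.77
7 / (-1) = -7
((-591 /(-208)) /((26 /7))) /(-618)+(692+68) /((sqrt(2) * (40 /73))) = -1379 /1114048+1387 * sqrt(2) /2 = 980.76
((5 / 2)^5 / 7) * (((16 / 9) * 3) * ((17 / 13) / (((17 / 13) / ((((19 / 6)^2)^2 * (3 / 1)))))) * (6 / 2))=407253125 / 6048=67336.83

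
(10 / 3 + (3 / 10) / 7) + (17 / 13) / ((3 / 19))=10609 / 910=11.66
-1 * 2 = -2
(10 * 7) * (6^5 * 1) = 544320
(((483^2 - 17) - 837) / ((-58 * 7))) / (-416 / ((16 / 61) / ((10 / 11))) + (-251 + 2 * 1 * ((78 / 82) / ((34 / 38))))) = 1755743 / 5185014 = 0.34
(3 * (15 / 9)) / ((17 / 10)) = 50 / 17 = 2.94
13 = 13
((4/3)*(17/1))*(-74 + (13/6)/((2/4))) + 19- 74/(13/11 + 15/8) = -3835637/2421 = -1584.32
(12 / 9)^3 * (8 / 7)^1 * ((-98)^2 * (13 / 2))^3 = 17793789355503616 / 27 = 659029235389022.81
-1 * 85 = -85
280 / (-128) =-35 / 16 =-2.19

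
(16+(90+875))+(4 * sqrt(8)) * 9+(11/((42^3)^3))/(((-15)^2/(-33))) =72 * sqrt(2)+29920847066724902279/30500353788710400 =1082.82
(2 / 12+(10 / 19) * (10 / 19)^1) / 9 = 961 / 19494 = 0.05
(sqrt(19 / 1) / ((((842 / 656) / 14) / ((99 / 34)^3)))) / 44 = 26.68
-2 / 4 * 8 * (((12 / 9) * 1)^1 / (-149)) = 16 / 447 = 0.04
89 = 89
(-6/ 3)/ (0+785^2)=-2/ 616225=-0.00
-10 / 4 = -5 / 2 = -2.50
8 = 8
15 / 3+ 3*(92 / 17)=361 / 17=21.24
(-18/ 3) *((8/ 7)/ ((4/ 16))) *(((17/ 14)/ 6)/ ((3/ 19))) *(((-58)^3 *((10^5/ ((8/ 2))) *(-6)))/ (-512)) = 98470587500/ 49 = 2009603826.53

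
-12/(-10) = 6/5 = 1.20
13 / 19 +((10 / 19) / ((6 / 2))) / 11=439 / 627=0.70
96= 96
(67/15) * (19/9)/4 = 1273/540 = 2.36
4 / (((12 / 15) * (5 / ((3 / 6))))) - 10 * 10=-99.50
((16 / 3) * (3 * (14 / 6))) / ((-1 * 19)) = -112 / 57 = -1.96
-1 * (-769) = 769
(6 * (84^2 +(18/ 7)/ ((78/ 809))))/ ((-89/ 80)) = -309371040/ 8099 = -38198.67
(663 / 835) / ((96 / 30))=663 / 2672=0.25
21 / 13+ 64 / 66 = 1109 / 429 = 2.59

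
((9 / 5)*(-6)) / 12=-9 / 10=-0.90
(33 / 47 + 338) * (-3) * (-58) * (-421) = -1166130426 / 47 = -24811285.66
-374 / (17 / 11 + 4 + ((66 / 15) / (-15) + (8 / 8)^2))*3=-462825 / 2579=-179.46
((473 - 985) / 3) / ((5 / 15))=-512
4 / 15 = 0.27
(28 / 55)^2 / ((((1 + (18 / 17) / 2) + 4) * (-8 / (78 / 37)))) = -64974 / 5260475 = -0.01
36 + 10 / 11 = 406 / 11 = 36.91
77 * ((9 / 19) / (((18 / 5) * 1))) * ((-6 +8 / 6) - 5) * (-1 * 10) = 55825 / 57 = 979.39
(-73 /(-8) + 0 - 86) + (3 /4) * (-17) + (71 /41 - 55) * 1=-46869 /328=-142.89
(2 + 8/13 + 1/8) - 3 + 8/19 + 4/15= 12689/29640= 0.43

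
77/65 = 1.18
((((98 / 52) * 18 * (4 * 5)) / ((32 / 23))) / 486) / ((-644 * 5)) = -7 / 22464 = -0.00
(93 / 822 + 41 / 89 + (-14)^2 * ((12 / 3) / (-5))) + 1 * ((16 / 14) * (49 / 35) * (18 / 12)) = -18756027 / 121930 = -153.83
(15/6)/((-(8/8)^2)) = -5/2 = -2.50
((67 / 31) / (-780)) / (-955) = 67 / 23091900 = 0.00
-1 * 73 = -73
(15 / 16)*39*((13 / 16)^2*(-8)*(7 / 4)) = -692055 / 2048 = -337.92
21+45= 66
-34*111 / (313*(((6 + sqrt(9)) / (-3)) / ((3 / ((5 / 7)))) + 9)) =-13209 / 9077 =-1.46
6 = 6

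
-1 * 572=-572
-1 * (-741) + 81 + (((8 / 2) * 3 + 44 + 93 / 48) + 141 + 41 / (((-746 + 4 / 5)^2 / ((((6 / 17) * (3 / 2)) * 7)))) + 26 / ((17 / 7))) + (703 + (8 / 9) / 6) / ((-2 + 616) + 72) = 37154140460621 / 35978762736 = 1032.67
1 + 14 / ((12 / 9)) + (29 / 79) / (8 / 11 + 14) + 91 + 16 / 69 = 15123439 / 147177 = 102.76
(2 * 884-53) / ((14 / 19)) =4655 / 2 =2327.50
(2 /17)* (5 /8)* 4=5 /17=0.29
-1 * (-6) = 6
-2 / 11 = -0.18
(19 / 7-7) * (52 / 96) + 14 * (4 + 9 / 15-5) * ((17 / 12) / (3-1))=-2641 / 420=-6.29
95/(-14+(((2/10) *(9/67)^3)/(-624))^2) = -9294779684629088000/1369757006155806551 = -6.79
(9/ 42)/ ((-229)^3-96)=-0.00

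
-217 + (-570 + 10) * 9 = -5257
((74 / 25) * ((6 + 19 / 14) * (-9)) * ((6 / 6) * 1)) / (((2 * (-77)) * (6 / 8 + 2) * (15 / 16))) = 365856 / 741125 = 0.49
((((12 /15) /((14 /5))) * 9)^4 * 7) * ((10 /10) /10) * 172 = 9027936 /1715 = 5264.10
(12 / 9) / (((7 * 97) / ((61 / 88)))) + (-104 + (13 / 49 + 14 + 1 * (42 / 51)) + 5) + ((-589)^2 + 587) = 1852766118191 / 5332866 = 347424.09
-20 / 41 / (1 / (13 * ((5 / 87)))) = -1300 / 3567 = -0.36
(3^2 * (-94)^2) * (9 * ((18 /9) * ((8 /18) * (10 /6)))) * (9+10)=20146080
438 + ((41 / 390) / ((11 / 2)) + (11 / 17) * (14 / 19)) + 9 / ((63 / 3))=438.92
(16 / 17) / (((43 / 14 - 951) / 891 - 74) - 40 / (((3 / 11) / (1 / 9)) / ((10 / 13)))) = -2594592 / 241490287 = -0.01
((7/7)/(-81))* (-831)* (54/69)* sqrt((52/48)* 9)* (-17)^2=80053* sqrt(39)/69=7245.37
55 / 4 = 13.75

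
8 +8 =16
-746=-746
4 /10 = 2 /5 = 0.40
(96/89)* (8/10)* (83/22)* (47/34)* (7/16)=163842/83215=1.97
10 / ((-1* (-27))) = 10 / 27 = 0.37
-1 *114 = -114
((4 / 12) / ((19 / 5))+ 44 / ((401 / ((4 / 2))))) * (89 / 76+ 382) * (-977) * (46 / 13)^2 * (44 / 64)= -387460044109061 / 391433744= -989848.35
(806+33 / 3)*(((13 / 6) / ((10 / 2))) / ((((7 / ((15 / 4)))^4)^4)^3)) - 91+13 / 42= -1582335009595396218880143629429961058803987286501267336789445390280248807 / 17447642531643981094948836931792693241065504175875363188714006764322816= -90.69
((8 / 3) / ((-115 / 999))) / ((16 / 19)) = -6327 / 230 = -27.51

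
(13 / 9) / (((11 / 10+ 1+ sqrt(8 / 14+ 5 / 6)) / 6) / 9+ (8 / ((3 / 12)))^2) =9057828780 / 6421547710631 - 3900*sqrt(2478) / 6421547710631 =0.00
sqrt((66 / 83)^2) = 66 / 83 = 0.80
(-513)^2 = 263169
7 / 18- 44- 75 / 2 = -730 / 9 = -81.11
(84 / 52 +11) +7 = 255 / 13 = 19.62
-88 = -88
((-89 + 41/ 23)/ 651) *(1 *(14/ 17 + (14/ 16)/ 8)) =-8555/ 68448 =-0.12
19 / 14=1.36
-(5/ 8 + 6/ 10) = -1.22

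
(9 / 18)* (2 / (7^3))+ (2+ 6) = 2745 / 343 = 8.00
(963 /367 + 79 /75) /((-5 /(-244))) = 24697192 /137625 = 179.45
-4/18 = -2/9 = -0.22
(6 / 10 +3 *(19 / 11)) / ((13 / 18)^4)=33382368 / 1570855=21.25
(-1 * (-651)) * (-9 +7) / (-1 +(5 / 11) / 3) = 3069 / 2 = 1534.50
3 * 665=1995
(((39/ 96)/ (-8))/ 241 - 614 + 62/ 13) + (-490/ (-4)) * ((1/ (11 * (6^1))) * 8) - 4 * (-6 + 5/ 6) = -15184871881/ 26467584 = -573.72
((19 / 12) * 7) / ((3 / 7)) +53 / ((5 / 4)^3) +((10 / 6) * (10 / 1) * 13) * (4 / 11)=6523357 / 49500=131.78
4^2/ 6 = 2.67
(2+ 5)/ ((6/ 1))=7/ 6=1.17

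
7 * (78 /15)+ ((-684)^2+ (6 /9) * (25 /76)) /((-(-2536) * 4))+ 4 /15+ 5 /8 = 96460289 /1156416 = 83.41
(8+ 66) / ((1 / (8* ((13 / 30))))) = 256.53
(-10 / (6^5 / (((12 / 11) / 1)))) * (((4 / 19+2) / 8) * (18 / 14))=-0.00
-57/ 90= -19/ 30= -0.63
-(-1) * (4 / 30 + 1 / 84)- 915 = -384239 / 420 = -914.85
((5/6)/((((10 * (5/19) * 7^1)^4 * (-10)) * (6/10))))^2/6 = 16983563041/70042332150000000000000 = 0.00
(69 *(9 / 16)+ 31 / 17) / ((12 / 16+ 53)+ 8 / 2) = 1579 / 2244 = 0.70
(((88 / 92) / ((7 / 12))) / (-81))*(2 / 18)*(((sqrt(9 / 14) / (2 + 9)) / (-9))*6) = 8*sqrt(14) / 273861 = 0.00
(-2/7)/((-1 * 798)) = 1/2793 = 0.00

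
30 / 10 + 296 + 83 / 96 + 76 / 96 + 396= 22293 / 32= 696.66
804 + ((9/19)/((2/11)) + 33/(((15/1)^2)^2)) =517236043/641250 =806.61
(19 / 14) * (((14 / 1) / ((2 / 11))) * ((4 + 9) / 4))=339.62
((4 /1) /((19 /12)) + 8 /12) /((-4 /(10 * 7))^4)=136556875 /456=299466.83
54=54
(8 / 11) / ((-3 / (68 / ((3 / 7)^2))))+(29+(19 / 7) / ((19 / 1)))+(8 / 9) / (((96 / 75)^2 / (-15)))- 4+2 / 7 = -19282553 / 266112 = -72.46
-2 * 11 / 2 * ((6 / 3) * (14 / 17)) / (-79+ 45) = 0.53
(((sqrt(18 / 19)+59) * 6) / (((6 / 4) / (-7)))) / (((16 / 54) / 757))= -8441307 / 2 - 429219 * sqrt(38) / 38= -4290282.02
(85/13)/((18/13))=85/18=4.72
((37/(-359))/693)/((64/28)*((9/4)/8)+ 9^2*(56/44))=-74/51615225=-0.00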